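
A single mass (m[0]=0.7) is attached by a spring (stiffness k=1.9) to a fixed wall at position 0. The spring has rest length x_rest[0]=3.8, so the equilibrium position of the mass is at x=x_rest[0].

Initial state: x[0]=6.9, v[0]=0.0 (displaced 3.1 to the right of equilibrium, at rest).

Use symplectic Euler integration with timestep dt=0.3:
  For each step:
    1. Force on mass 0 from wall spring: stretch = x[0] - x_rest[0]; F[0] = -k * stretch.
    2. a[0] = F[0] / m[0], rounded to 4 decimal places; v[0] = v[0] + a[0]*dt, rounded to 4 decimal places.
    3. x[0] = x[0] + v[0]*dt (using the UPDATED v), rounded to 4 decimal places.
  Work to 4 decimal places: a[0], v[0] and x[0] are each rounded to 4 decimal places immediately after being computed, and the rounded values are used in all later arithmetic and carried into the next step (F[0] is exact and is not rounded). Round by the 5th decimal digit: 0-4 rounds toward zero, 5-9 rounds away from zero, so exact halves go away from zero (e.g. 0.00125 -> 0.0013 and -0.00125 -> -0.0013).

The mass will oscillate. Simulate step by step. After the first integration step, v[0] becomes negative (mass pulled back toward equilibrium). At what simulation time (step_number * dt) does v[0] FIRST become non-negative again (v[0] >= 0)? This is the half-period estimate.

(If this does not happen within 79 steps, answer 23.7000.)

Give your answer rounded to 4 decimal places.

Step 0: x=[6.9000] v=[0.0000]
Step 1: x=[6.1427] v=[-2.5243]
Step 2: x=[4.8131] v=[-4.4319]
Step 3: x=[3.2361] v=[-5.2568]
Step 4: x=[1.7968] v=[-4.7976]
Step 5: x=[0.8469] v=[-3.1664]
Step 6: x=[0.6184] v=[-0.7617]
Step 7: x=[1.1671] v=[1.8290]
First v>=0 after going negative at step 7, time=2.1000

Answer: 2.1000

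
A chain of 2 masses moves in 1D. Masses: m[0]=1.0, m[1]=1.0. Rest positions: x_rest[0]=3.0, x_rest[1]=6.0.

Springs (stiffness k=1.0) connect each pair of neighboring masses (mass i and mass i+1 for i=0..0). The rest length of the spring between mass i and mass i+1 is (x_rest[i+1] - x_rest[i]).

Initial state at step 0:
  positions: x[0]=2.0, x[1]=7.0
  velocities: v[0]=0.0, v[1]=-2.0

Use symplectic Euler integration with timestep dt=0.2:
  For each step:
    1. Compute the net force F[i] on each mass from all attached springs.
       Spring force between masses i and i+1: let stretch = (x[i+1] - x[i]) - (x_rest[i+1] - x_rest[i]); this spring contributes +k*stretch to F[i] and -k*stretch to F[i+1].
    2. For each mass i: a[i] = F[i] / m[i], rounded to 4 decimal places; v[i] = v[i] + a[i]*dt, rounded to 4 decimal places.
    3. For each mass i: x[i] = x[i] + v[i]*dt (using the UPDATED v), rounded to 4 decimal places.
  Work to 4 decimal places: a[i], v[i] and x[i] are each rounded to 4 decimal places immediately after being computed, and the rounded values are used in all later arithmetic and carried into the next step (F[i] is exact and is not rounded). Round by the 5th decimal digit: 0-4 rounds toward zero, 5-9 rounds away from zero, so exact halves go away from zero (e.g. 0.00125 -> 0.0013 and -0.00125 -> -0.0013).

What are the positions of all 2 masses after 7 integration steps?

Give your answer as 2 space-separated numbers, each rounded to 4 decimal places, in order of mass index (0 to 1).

Answer: 2.7881 3.4119

Derivation:
Step 0: x=[2.0000 7.0000] v=[0.0000 -2.0000]
Step 1: x=[2.0800 6.5200] v=[0.4000 -2.4000]
Step 2: x=[2.2176 5.9824] v=[0.6880 -2.6880]
Step 3: x=[2.3858 5.4142] v=[0.8410 -2.8410]
Step 4: x=[2.5551 4.8449] v=[0.8467 -2.8467]
Step 5: x=[2.6960 4.3040] v=[0.7047 -2.7047]
Step 6: x=[2.7813 3.8187] v=[0.4263 -2.4263]
Step 7: x=[2.7881 3.4119] v=[0.0338 -2.0338]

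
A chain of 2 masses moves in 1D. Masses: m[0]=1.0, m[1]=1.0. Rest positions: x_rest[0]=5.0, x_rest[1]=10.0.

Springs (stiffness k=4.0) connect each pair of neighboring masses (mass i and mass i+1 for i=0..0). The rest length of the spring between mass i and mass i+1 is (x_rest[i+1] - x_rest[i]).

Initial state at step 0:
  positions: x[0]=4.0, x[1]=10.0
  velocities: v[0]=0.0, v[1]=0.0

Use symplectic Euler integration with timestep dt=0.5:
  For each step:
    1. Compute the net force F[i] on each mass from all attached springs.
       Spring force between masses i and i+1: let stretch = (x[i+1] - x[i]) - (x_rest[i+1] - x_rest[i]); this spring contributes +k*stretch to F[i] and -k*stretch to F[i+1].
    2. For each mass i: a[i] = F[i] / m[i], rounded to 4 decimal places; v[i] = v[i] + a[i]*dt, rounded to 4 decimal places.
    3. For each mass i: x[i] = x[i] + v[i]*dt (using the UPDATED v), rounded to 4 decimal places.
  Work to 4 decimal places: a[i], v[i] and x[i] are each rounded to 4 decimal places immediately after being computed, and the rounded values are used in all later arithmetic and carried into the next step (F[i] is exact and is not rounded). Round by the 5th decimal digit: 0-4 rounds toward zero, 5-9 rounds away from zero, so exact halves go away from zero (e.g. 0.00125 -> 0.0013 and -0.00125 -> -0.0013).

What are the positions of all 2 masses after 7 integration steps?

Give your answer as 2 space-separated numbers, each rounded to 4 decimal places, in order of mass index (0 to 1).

Answer: 4.0000 10.0000

Derivation:
Step 0: x=[4.0000 10.0000] v=[0.0000 0.0000]
Step 1: x=[5.0000 9.0000] v=[2.0000 -2.0000]
Step 2: x=[5.0000 9.0000] v=[0.0000 0.0000]
Step 3: x=[4.0000 10.0000] v=[-2.0000 2.0000]
Step 4: x=[4.0000 10.0000] v=[0.0000 0.0000]
Step 5: x=[5.0000 9.0000] v=[2.0000 -2.0000]
Step 6: x=[5.0000 9.0000] v=[0.0000 0.0000]
Step 7: x=[4.0000 10.0000] v=[-2.0000 2.0000]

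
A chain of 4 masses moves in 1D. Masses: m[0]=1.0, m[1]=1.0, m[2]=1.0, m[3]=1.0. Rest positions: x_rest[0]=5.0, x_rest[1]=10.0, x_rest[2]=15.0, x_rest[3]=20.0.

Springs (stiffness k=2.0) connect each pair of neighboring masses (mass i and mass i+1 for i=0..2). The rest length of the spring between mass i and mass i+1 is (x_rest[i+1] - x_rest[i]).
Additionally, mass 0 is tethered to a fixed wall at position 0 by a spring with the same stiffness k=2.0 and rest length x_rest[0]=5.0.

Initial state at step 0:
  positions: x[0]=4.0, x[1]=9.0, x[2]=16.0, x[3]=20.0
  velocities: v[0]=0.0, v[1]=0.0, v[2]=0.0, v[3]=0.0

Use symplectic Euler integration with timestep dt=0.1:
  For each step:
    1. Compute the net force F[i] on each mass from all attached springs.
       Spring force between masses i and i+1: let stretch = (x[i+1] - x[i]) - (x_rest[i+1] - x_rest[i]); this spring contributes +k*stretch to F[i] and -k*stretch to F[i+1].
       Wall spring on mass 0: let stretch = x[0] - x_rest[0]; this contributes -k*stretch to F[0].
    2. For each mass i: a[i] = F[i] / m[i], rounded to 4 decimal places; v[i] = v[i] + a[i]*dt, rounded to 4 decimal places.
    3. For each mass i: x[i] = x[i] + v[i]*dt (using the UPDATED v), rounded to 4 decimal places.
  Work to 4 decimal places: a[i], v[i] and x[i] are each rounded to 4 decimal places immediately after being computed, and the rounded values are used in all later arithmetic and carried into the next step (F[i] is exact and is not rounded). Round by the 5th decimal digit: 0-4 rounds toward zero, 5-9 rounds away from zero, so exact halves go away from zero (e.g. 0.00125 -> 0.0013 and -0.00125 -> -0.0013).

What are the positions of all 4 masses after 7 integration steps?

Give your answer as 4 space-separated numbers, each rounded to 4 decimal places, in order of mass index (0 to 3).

Answer: 4.5508 9.8510 14.7289 20.3791

Derivation:
Step 0: x=[4.0000 9.0000 16.0000 20.0000] v=[0.0000 0.0000 0.0000 0.0000]
Step 1: x=[4.0200 9.0400 15.9400 20.0200] v=[0.2000 0.4000 -0.6000 0.2000]
Step 2: x=[4.0600 9.1176 15.8236 20.0584] v=[0.4000 0.7760 -1.1640 0.3840]
Step 3: x=[4.1200 9.2282 15.6578 20.1121] v=[0.5995 1.1057 -1.6582 0.5370]
Step 4: x=[4.1997 9.3652 15.4525 20.1767] v=[0.7971 1.3700 -2.0533 0.6461]
Step 5: x=[4.2987 9.5206 15.2199 20.2468] v=[0.9903 1.5544 -2.3259 0.7013]
Step 6: x=[4.4162 9.6856 14.9739 20.3164] v=[1.1749 1.6499 -2.4604 0.6959]
Step 7: x=[4.5508 9.8510 14.7289 20.3791] v=[1.3455 1.6537 -2.4496 0.6274]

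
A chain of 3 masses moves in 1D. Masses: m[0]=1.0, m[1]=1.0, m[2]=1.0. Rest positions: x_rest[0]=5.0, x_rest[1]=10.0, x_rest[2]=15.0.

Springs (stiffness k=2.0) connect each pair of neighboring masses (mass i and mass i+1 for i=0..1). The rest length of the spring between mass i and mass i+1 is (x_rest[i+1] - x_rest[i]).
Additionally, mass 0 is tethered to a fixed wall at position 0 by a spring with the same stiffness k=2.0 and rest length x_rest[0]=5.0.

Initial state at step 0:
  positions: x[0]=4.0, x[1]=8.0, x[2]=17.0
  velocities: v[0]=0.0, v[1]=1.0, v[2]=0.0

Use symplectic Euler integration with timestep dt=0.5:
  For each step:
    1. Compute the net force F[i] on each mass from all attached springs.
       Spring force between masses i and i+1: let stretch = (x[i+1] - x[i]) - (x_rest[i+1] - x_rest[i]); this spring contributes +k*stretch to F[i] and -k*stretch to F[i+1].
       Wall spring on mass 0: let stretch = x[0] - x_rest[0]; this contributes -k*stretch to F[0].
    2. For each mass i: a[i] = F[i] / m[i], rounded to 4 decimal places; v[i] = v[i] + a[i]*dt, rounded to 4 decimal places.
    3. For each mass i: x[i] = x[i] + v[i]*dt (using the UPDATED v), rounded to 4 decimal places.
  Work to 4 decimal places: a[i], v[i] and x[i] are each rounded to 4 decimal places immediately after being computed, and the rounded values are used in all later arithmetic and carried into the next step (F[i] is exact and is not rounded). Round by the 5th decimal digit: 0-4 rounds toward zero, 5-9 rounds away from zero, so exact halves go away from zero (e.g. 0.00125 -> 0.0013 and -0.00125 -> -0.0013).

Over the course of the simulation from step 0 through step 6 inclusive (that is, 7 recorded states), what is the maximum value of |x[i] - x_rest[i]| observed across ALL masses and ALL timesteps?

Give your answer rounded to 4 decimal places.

Answer: 3.0625

Derivation:
Step 0: x=[4.0000 8.0000 17.0000] v=[0.0000 1.0000 0.0000]
Step 1: x=[4.0000 11.0000 15.0000] v=[0.0000 6.0000 -4.0000]
Step 2: x=[5.5000 12.5000 13.5000] v=[3.0000 3.0000 -3.0000]
Step 3: x=[7.7500 11.0000 14.0000] v=[4.5000 -3.0000 1.0000]
Step 4: x=[7.7500 9.3750 15.5000] v=[0.0000 -3.2500 3.0000]
Step 5: x=[4.6875 10.0000 16.4375] v=[-6.1250 1.2500 1.8750]
Step 6: x=[1.9375 11.1875 16.6563] v=[-5.5000 2.3750 0.4375]
Max displacement = 3.0625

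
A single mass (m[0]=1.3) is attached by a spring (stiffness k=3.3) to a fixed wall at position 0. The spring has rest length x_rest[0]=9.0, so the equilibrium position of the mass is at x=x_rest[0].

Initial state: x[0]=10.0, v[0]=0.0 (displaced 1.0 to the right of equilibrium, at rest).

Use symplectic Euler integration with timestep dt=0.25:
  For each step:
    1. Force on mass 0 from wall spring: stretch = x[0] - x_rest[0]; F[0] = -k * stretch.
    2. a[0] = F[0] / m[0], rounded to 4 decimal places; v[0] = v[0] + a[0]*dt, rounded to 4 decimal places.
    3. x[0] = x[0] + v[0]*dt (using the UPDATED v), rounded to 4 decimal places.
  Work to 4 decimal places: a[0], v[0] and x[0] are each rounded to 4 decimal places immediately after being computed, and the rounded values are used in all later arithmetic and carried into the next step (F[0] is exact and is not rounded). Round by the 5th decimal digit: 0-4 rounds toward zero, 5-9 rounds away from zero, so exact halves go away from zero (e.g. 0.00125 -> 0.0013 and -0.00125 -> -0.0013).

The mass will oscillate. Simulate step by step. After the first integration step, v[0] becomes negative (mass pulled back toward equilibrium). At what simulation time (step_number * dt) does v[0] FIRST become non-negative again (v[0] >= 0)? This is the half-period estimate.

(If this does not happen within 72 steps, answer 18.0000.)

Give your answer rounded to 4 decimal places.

Step 0: x=[10.0000] v=[0.0000]
Step 1: x=[9.8414] v=[-0.6346]
Step 2: x=[9.5493] v=[-1.1686]
Step 3: x=[9.1700] v=[-1.5172]
Step 4: x=[8.7637] v=[-1.6251]
Step 5: x=[8.3949] v=[-1.4752]
Step 6: x=[8.1221] v=[-1.0912]
Step 7: x=[7.9886] v=[-0.5341]
Step 8: x=[8.0156] v=[0.1078]
First v>=0 after going negative at step 8, time=2.0000

Answer: 2.0000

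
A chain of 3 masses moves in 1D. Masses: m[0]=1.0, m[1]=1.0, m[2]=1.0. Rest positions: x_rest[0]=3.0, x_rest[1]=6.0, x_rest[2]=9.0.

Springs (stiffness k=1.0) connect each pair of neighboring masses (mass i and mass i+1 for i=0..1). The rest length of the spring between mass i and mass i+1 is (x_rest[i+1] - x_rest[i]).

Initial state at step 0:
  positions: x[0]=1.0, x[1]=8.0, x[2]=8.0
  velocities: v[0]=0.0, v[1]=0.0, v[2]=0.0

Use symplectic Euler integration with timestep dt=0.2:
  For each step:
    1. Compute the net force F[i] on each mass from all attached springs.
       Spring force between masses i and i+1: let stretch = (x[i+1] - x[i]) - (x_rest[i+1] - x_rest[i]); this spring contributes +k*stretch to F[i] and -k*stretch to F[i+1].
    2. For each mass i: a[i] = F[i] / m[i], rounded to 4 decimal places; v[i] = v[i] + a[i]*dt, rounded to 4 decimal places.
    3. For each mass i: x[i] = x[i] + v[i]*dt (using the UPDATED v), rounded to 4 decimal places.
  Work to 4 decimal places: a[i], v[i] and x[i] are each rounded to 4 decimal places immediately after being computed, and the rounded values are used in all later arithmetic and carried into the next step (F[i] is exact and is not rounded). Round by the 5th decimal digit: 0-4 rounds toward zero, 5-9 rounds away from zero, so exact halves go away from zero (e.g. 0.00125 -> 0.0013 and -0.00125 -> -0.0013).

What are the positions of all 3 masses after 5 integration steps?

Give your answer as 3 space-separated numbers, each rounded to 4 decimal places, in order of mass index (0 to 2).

Step 0: x=[1.0000 8.0000 8.0000] v=[0.0000 0.0000 0.0000]
Step 1: x=[1.1600 7.7200 8.1200] v=[0.8000 -1.4000 0.6000]
Step 2: x=[1.4624 7.1936 8.3440] v=[1.5120 -2.6320 1.1200]
Step 3: x=[1.8740 6.4840 8.6420] v=[2.0582 -3.5482 1.4899]
Step 4: x=[2.3500 5.6763 8.9737] v=[2.3802 -4.0386 1.6583]
Step 5: x=[2.8391 4.8674 9.2935] v=[2.4455 -4.0444 1.5988]

Answer: 2.8391 4.8674 9.2935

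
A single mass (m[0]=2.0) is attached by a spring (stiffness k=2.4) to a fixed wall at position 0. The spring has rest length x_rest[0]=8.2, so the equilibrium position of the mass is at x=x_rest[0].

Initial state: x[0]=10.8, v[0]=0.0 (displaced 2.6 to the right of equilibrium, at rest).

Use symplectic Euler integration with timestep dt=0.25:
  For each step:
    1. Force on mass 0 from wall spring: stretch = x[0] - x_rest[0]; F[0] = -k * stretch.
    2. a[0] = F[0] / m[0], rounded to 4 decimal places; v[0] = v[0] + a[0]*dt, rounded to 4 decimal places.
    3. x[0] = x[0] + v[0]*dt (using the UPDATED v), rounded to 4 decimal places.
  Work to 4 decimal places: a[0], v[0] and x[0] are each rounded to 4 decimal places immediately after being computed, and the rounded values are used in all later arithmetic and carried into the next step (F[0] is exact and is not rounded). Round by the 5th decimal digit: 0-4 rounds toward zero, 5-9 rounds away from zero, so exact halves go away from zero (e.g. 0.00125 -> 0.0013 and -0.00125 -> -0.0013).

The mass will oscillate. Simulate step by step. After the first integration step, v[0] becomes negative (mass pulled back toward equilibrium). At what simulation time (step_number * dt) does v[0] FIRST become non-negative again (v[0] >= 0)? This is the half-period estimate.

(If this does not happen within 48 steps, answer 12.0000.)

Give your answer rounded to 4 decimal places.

Step 0: x=[10.8000] v=[0.0000]
Step 1: x=[10.6050] v=[-0.7800]
Step 2: x=[10.2296] v=[-1.5015]
Step 3: x=[9.7020] v=[-2.1104]
Step 4: x=[9.0618] v=[-2.5610]
Step 5: x=[8.3569] v=[-2.8196]
Step 6: x=[7.6402] v=[-2.8667]
Step 7: x=[6.9655] v=[-2.6988]
Step 8: x=[6.3834] v=[-2.3285]
Step 9: x=[5.9375] v=[-1.7835]
Step 10: x=[5.6613] v=[-1.1048]
Step 11: x=[5.5755] v=[-0.3432]
Step 12: x=[5.6866] v=[0.4442]
First v>=0 after going negative at step 12, time=3.0000

Answer: 3.0000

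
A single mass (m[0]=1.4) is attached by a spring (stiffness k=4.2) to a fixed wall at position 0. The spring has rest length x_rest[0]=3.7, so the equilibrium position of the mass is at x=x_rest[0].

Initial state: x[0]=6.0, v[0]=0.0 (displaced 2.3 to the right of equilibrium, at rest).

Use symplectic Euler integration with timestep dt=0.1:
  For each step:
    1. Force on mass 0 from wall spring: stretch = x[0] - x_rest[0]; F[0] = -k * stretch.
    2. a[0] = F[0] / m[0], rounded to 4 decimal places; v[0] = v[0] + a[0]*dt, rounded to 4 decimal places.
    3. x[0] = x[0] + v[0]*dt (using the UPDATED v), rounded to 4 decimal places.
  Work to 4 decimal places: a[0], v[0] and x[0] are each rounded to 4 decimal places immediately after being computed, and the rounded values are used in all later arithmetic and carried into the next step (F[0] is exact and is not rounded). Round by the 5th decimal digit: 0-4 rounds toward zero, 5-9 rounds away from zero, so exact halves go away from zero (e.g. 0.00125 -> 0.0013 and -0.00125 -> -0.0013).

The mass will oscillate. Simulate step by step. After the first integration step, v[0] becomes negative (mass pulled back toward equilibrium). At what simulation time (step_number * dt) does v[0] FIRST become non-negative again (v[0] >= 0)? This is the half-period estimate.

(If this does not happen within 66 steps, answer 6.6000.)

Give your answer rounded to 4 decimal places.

Step 0: x=[6.0000] v=[0.0000]
Step 1: x=[5.9310] v=[-0.6900]
Step 2: x=[5.7951] v=[-1.3593]
Step 3: x=[5.5963] v=[-1.9878]
Step 4: x=[5.3406] v=[-2.5567]
Step 5: x=[5.0357] v=[-3.0489]
Step 6: x=[4.6907] v=[-3.4496]
Step 7: x=[4.3160] v=[-3.7468]
Step 8: x=[3.9228] v=[-3.9316]
Step 9: x=[3.5230] v=[-3.9984]
Step 10: x=[3.1285] v=[-3.9453]
Step 11: x=[2.7511] v=[-3.7739]
Step 12: x=[2.4022] v=[-3.4892]
Step 13: x=[2.0922] v=[-3.0999]
Step 14: x=[1.8304] v=[-2.6176]
Step 15: x=[1.6247] v=[-2.0567]
Step 16: x=[1.4813] v=[-1.4341]
Step 17: x=[1.4045] v=[-0.7685]
Step 18: x=[1.3965] v=[-0.0799]
Step 19: x=[1.4576] v=[0.6112]
First v>=0 after going negative at step 19, time=1.9000

Answer: 1.9000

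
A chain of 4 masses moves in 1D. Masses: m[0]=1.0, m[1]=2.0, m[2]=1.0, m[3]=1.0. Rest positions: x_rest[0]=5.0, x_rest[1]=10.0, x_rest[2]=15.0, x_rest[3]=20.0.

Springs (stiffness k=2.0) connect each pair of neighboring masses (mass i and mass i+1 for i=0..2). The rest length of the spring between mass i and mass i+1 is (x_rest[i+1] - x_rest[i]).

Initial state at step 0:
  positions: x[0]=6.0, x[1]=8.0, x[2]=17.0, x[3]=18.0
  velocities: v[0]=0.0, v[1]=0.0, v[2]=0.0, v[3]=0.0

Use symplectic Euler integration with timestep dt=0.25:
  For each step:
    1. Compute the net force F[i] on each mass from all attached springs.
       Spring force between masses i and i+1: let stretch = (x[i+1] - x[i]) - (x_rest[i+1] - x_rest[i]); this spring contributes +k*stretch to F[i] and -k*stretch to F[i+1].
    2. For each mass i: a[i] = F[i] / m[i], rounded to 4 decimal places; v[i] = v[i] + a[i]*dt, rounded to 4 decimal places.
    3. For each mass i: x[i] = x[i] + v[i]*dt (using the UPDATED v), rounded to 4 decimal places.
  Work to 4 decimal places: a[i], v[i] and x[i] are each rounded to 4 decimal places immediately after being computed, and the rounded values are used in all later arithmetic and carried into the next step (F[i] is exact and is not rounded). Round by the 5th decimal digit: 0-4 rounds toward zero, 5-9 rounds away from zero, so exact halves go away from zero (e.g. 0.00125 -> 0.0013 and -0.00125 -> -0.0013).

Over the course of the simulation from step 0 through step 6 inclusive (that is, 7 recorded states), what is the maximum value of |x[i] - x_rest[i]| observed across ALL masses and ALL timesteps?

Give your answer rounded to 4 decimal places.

Answer: 3.4547

Derivation:
Step 0: x=[6.0000 8.0000 17.0000 18.0000] v=[0.0000 0.0000 0.0000 0.0000]
Step 1: x=[5.6250 8.4375 16.0000 18.5000] v=[-1.5000 1.7500 -4.0000 2.0000]
Step 2: x=[4.9766 9.1719 14.3672 19.3125] v=[-2.5938 2.9375 -6.5313 3.2500]
Step 3: x=[4.2276 9.9688 12.7031 20.1319] v=[-2.9962 3.1875 -6.6563 3.2774]
Step 4: x=[3.5712 10.5778 11.6258 20.6477] v=[-2.6256 2.4358 -4.3091 2.0630]
Step 5: x=[3.1656 10.8144 11.5453 20.6607] v=[-1.6223 0.9462 -0.3222 0.0521]
Step 6: x=[3.0911 10.6186 12.5128 20.1593] v=[-0.2979 -0.7833 3.8701 -2.0056]
Max displacement = 3.4547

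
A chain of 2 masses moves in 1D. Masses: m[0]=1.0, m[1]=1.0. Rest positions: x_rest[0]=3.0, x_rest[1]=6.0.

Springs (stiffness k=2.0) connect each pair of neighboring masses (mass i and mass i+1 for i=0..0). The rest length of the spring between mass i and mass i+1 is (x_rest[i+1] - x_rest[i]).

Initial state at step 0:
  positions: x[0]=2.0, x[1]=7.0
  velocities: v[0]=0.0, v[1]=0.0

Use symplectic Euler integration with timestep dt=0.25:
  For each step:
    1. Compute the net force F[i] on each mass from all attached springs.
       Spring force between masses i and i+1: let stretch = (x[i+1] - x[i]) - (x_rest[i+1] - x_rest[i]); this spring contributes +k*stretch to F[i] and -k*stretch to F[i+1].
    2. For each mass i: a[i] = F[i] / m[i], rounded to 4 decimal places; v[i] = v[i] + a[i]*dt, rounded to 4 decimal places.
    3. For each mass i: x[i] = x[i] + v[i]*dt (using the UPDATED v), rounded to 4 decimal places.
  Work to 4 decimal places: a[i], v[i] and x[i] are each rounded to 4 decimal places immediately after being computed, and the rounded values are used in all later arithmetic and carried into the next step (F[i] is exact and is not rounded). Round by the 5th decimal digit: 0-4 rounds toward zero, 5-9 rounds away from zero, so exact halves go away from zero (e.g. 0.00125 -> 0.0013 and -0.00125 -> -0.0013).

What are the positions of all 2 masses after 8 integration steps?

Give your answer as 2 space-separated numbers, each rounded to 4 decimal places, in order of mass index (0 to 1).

Step 0: x=[2.0000 7.0000] v=[0.0000 0.0000]
Step 1: x=[2.2500 6.7500] v=[1.0000 -1.0000]
Step 2: x=[2.6875 6.3125] v=[1.7500 -1.7500]
Step 3: x=[3.2031 5.7969] v=[2.0625 -2.0625]
Step 4: x=[3.6680 5.3321] v=[1.8594 -1.8594]
Step 5: x=[3.9659 5.0342] v=[1.1915 -1.1915]
Step 6: x=[4.0223 4.9778] v=[0.2257 -0.2257]
Step 7: x=[3.8232 5.1770] v=[-0.7966 0.7966]
Step 8: x=[3.4183 5.5819] v=[-1.6197 1.6197]

Answer: 3.4183 5.5819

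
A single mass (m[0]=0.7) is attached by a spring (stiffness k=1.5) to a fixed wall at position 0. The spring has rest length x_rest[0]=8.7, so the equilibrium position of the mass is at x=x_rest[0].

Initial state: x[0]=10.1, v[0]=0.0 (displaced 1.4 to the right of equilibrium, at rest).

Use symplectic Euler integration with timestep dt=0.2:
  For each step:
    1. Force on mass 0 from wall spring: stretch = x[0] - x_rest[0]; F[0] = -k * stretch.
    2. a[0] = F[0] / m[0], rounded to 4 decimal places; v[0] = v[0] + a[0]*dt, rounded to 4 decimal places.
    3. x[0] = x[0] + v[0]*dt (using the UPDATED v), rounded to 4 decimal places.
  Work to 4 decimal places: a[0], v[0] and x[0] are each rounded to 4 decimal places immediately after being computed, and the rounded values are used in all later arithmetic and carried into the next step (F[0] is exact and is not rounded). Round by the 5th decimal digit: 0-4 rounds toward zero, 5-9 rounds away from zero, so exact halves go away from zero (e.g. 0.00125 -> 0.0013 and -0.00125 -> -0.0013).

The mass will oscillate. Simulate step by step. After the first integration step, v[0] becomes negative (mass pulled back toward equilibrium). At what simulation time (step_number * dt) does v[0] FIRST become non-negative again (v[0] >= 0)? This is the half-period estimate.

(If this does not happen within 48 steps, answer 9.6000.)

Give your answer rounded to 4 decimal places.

Answer: 2.2000

Derivation:
Step 0: x=[10.1000] v=[0.0000]
Step 1: x=[9.9800] v=[-0.6000]
Step 2: x=[9.7503] v=[-1.1486]
Step 3: x=[9.4306] v=[-1.5987]
Step 4: x=[9.0482] v=[-1.9118]
Step 5: x=[8.6360] v=[-2.0610]
Step 6: x=[8.2293] v=[-2.0336]
Step 7: x=[7.8629] v=[-1.8319]
Step 8: x=[7.5683] v=[-1.4731]
Step 9: x=[7.3707] v=[-0.9881]
Step 10: x=[7.2870] v=[-0.4184]
Step 11: x=[7.3244] v=[0.1872]
First v>=0 after going negative at step 11, time=2.2000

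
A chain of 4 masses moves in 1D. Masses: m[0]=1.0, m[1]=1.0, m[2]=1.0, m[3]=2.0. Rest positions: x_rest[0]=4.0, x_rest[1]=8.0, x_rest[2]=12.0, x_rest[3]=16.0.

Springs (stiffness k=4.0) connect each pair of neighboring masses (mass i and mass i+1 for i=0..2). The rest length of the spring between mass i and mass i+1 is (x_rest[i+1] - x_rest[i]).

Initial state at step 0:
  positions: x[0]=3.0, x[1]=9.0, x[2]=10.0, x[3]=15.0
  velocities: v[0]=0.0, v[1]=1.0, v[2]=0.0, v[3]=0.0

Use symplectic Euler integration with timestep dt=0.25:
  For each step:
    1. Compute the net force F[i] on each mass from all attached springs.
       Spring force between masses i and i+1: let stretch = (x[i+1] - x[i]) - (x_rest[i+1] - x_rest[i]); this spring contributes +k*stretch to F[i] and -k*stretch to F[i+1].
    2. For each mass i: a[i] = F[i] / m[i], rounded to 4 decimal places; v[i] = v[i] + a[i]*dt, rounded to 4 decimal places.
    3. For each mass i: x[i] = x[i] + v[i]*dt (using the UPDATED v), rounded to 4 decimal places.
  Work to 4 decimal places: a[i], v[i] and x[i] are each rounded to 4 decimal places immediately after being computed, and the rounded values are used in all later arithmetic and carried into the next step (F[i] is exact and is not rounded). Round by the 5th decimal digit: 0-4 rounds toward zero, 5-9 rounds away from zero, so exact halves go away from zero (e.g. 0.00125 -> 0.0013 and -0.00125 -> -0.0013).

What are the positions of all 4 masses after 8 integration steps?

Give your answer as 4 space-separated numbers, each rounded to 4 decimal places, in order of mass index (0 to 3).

Step 0: x=[3.0000 9.0000 10.0000 15.0000] v=[0.0000 1.0000 0.0000 0.0000]
Step 1: x=[3.5000 8.0000 11.0000 14.8750] v=[2.0000 -4.0000 4.0000 -0.5000]
Step 2: x=[4.1250 6.6250 12.2188 14.7656] v=[2.5000 -5.5000 4.8750 -0.4375]
Step 3: x=[4.3750 6.0235 12.6758 14.8379] v=[1.0000 -2.4062 1.8280 0.2891]
Step 4: x=[4.0371 6.6729 12.0103 15.1399] v=[-1.3515 2.5976 -2.6622 1.2081]
Step 5: x=[3.3582 7.9977 10.7928 15.5507] v=[-2.7157 5.2992 -4.8700 1.6433]
Step 6: x=[2.8392 8.8614 10.0660 15.8668] v=[-2.0762 3.4548 -2.9072 1.2644]
Step 7: x=[2.8257 8.5207 10.4883 15.9578] v=[-0.0540 -1.3628 1.6890 0.3640]
Step 8: x=[3.2360 7.2482 11.7860 15.8651] v=[1.6410 -5.0902 5.1909 -0.3708]

Answer: 3.2360 7.2482 11.7860 15.8651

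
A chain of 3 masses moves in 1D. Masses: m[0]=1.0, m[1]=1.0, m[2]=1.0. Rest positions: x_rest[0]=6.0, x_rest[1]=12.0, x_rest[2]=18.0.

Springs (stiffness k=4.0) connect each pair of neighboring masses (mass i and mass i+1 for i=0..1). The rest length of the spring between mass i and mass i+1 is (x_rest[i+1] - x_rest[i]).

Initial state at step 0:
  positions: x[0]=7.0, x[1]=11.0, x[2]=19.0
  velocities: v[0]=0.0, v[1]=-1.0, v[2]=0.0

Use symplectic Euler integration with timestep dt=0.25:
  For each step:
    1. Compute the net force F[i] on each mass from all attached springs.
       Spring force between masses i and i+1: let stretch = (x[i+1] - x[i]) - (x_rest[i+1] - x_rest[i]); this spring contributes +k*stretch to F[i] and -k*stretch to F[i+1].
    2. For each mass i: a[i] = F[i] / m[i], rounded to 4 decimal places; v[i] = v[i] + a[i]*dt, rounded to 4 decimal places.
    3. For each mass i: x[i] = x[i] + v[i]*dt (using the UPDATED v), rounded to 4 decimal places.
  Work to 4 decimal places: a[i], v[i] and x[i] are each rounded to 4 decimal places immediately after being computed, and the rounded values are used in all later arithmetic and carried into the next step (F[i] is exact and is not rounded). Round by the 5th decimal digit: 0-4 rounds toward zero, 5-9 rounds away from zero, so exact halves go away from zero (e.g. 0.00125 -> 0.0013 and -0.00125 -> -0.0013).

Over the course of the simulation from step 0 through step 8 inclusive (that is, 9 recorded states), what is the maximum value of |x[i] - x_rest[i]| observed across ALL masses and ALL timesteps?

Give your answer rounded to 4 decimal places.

Answer: 1.5889

Derivation:
Step 0: x=[7.0000 11.0000 19.0000] v=[0.0000 -1.0000 0.0000]
Step 1: x=[6.5000 11.7500 18.5000] v=[-2.0000 3.0000 -2.0000]
Step 2: x=[5.8125 12.8750 17.8125] v=[-2.7500 4.5000 -2.7500]
Step 3: x=[5.3906 13.4688 17.3906] v=[-1.6875 2.3750 -1.6875]
Step 4: x=[5.4883 13.0235 17.4883] v=[0.3907 -1.7814 0.3907]
Step 5: x=[5.9698 11.8106 17.9698] v=[1.9259 -4.8518 1.9259]
Step 6: x=[6.4115 10.6773 18.4115] v=[1.7667 -4.5334 1.7667]
Step 7: x=[6.4196 10.4111 18.4196] v=[0.0325 -1.0650 0.0325]
Step 8: x=[5.9256 11.1491 17.9256] v=[-1.9760 2.9520 -1.9760]
Max displacement = 1.5889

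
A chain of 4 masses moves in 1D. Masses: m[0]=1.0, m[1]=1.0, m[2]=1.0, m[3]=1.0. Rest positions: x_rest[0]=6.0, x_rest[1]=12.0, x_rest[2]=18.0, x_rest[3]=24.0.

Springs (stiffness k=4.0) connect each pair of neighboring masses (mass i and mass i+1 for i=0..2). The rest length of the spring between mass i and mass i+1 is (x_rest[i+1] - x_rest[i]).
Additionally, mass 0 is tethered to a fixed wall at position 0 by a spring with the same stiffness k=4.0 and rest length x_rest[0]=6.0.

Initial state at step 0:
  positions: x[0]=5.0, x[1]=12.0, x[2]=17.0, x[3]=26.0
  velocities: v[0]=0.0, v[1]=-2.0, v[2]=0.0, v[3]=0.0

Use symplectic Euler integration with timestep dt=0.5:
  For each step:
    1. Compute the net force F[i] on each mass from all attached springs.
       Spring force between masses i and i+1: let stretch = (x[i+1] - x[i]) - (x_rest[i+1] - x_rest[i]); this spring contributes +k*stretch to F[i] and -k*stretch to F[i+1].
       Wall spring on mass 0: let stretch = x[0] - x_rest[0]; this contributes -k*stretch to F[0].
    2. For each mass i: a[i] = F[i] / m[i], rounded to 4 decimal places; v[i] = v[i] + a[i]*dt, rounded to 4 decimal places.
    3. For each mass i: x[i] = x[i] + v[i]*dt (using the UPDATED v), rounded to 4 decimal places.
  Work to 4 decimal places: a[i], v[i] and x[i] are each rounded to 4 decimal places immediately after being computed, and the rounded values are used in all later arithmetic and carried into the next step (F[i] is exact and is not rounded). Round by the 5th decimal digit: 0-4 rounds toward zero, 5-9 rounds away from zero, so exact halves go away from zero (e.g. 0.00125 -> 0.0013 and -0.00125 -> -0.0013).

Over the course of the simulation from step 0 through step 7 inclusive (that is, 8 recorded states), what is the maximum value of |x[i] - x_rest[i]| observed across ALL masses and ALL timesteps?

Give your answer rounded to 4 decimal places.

Step 0: x=[5.0000 12.0000 17.0000 26.0000] v=[0.0000 -2.0000 0.0000 0.0000]
Step 1: x=[7.0000 9.0000 21.0000 23.0000] v=[4.0000 -6.0000 8.0000 -6.0000]
Step 2: x=[4.0000 16.0000 15.0000 24.0000] v=[-6.0000 14.0000 -12.0000 2.0000]
Step 3: x=[9.0000 10.0000 19.0000 22.0000] v=[10.0000 -12.0000 8.0000 -4.0000]
Step 4: x=[6.0000 12.0000 17.0000 23.0000] v=[-6.0000 4.0000 -4.0000 2.0000]
Step 5: x=[3.0000 13.0000 16.0000 24.0000] v=[-6.0000 2.0000 -2.0000 2.0000]
Step 6: x=[7.0000 7.0000 20.0000 23.0000] v=[8.0000 -12.0000 8.0000 -2.0000]
Step 7: x=[4.0000 14.0000 14.0000 25.0000] v=[-6.0000 14.0000 -12.0000 4.0000]
Max displacement = 5.0000

Answer: 5.0000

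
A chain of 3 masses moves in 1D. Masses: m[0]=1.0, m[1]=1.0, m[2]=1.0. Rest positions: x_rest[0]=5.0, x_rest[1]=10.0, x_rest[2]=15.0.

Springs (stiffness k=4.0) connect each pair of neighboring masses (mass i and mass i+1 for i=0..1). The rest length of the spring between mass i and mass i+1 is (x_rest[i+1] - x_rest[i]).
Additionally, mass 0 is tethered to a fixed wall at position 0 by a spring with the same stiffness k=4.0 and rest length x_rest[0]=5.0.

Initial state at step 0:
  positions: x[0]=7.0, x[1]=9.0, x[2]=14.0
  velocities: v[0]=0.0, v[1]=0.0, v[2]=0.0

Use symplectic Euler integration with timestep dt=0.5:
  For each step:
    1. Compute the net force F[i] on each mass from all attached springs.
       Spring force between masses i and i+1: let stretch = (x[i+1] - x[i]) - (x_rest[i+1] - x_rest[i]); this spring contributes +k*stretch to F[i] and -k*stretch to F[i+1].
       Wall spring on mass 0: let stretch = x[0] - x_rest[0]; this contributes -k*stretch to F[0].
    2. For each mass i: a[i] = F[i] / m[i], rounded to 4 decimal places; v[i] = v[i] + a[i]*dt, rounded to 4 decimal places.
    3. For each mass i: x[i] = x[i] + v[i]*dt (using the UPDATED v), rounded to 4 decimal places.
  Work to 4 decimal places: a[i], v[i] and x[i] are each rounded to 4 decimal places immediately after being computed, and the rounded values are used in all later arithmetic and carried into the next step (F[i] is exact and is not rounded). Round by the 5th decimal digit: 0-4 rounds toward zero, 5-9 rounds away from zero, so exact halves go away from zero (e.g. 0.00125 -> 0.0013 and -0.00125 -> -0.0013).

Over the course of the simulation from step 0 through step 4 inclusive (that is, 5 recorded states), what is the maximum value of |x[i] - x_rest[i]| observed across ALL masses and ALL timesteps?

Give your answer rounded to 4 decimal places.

Step 0: x=[7.0000 9.0000 14.0000] v=[0.0000 0.0000 0.0000]
Step 1: x=[2.0000 12.0000 14.0000] v=[-10.0000 6.0000 0.0000]
Step 2: x=[5.0000 7.0000 17.0000] v=[6.0000 -10.0000 6.0000]
Step 3: x=[5.0000 10.0000 15.0000] v=[0.0000 6.0000 -4.0000]
Step 4: x=[5.0000 13.0000 13.0000] v=[0.0000 6.0000 -4.0000]
Max displacement = 3.0000

Answer: 3.0000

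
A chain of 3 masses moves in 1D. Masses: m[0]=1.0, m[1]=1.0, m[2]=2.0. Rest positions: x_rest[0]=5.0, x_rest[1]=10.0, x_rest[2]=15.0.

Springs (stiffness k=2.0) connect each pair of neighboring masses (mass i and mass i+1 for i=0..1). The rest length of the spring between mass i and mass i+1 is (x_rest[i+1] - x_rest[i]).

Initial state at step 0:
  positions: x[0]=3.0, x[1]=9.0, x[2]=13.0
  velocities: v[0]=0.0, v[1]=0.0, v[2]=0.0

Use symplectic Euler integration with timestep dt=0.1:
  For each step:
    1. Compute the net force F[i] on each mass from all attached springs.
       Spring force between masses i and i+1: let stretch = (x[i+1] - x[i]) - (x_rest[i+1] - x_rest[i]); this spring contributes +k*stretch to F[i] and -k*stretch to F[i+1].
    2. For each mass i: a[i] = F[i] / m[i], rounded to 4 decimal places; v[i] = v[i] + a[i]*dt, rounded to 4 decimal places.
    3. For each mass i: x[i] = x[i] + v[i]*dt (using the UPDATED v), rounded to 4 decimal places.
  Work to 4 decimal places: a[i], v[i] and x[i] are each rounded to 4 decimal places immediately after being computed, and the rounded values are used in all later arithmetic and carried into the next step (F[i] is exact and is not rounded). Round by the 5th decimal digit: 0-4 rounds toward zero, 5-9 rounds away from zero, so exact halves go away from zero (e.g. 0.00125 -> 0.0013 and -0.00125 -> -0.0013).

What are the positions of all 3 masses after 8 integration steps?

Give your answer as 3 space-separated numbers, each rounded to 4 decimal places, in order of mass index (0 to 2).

Step 0: x=[3.0000 9.0000 13.0000] v=[0.0000 0.0000 0.0000]
Step 1: x=[3.0200 8.9600 13.0100] v=[0.2000 -0.4000 0.1000]
Step 2: x=[3.0588 8.8822 13.0295] v=[0.3880 -0.7780 0.1950]
Step 3: x=[3.1141 8.7709 13.0575] v=[0.5527 -1.1132 0.2803]
Step 4: x=[3.1825 8.6322 13.0927] v=[0.6841 -1.3872 0.3516]
Step 5: x=[3.2599 8.4737 13.1333] v=[0.7740 -1.5850 0.4056]
Step 6: x=[3.3416 8.3041 13.1773] v=[0.8168 -1.6958 0.4396]
Step 7: x=[3.4225 8.1327 13.2225] v=[0.8093 -1.7137 0.4523]
Step 8: x=[3.4976 7.9689 13.2668] v=[0.7513 -1.6378 0.4433]

Answer: 3.4976 7.9689 13.2668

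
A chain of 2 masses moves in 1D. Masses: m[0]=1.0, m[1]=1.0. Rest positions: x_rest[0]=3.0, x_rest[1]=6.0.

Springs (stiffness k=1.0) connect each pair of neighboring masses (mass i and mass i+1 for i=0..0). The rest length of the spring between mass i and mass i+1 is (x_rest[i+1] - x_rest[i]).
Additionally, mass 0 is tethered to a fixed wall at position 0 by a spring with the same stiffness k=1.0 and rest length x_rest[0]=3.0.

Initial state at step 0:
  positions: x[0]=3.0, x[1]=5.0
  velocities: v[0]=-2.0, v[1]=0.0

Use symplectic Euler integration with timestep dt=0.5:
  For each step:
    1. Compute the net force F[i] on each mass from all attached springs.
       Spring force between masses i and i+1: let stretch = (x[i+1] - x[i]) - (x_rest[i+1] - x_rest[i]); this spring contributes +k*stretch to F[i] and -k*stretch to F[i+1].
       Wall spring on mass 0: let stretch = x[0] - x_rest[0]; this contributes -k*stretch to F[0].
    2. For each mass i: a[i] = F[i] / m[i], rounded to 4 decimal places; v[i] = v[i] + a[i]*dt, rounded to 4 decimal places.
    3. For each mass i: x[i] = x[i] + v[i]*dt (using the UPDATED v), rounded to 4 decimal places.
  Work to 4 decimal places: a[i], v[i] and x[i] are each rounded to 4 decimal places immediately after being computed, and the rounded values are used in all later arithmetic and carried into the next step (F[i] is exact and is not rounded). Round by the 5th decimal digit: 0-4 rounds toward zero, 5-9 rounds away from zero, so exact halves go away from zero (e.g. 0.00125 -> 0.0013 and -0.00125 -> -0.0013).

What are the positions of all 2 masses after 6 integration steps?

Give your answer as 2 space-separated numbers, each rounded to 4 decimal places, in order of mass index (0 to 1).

Answer: 3.5821 4.1375

Derivation:
Step 0: x=[3.0000 5.0000] v=[-2.0000 0.0000]
Step 1: x=[1.7500 5.2500] v=[-2.5000 0.5000]
Step 2: x=[0.9375 5.3750] v=[-1.6250 0.2500]
Step 3: x=[1.0000 5.1406] v=[0.1250 -0.4688]
Step 4: x=[1.8477 4.6211] v=[1.6953 -1.0391]
Step 5: x=[2.9268 4.1582] v=[2.1582 -0.9258]
Step 6: x=[3.5821 4.1375] v=[1.3105 -0.0415]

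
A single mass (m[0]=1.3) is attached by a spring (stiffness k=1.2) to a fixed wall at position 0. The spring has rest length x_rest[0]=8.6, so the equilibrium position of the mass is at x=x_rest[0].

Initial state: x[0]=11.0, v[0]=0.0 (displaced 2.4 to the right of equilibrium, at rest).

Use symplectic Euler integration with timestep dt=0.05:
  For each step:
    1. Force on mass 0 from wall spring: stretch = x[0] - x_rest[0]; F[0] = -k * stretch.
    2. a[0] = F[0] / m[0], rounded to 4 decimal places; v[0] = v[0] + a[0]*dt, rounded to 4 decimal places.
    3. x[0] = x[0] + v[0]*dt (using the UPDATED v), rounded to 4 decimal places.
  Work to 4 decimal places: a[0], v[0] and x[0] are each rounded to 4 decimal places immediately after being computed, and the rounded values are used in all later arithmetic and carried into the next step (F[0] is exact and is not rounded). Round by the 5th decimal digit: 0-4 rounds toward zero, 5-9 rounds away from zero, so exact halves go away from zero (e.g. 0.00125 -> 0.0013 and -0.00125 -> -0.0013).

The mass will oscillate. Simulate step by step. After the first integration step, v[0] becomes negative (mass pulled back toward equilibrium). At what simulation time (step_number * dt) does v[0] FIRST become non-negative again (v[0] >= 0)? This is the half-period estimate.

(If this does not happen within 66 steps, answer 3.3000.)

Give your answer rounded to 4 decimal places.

Answer: 3.3000

Derivation:
Step 0: x=[11.0000] v=[0.0000]
Step 1: x=[10.9945] v=[-0.1108]
Step 2: x=[10.9834] v=[-0.2213]
Step 3: x=[10.9668] v=[-0.3313]
Step 4: x=[10.9448] v=[-0.4405]
Step 5: x=[10.9174] v=[-0.5487]
Step 6: x=[10.8846] v=[-0.6557]
Step 7: x=[10.8465] v=[-0.7611]
Step 8: x=[10.8033] v=[-0.8648]
Step 9: x=[10.7550] v=[-0.9665]
Step 10: x=[10.7017] v=[-1.0660]
Step 11: x=[10.6436] v=[-1.1630]
Step 12: x=[10.5807] v=[-1.2573]
Step 13: x=[10.5133] v=[-1.3487]
Step 14: x=[10.4415] v=[-1.4370]
Step 15: x=[10.3654] v=[-1.5220]
Step 16: x=[10.2852] v=[-1.6035]
Step 17: x=[10.2011] v=[-1.6813]
Step 18: x=[10.1133] v=[-1.7552]
Step 19: x=[10.0221] v=[-1.8250]
Step 20: x=[9.9276] v=[-1.8906]
Step 21: x=[9.8300] v=[-1.9519]
Step 22: x=[9.7296] v=[-2.0087]
Step 23: x=[9.6266] v=[-2.0608]
Step 24: x=[9.5212] v=[-2.1082]
Step 25: x=[9.4137] v=[-2.1507]
Step 26: x=[9.3043] v=[-2.1883]
Step 27: x=[9.1933] v=[-2.2208]
Step 28: x=[9.0809] v=[-2.2482]
Step 29: x=[8.9674] v=[-2.2704]
Step 30: x=[8.8530] v=[-2.2874]
Step 31: x=[8.7380] v=[-2.2991]
Step 32: x=[8.6227] v=[-2.3055]
Step 33: x=[8.5074] v=[-2.3066]
Step 34: x=[8.3923] v=[-2.3023]
Step 35: x=[8.2777] v=[-2.2927]
Step 36: x=[8.1638] v=[-2.2778]
Step 37: x=[8.0509] v=[-2.2577]
Step 38: x=[7.9393] v=[-2.2324]
Step 39: x=[7.8292] v=[-2.2019]
Step 40: x=[7.7209] v=[-2.1663]
Step 41: x=[7.6146] v=[-2.1257]
Step 42: x=[7.5106] v=[-2.0802]
Step 43: x=[7.4091] v=[-2.0299]
Step 44: x=[7.3104] v=[-1.9749]
Step 45: x=[7.2146] v=[-1.9154]
Step 46: x=[7.1220] v=[-1.8515]
Step 47: x=[7.0328] v=[-1.7833]
Step 48: x=[6.9473] v=[-1.7110]
Step 49: x=[6.8656] v=[-1.6347]
Step 50: x=[6.7879] v=[-1.5547]
Step 51: x=[6.7143] v=[-1.4711]
Step 52: x=[6.6451] v=[-1.3841]
Step 53: x=[6.5804] v=[-1.2939]
Step 54: x=[6.5204] v=[-1.2007]
Step 55: x=[6.4652] v=[-1.1047]
Step 56: x=[6.4149] v=[-1.0062]
Step 57: x=[6.3696] v=[-0.9054]
Step 58: x=[6.3295] v=[-0.8025]
Step 59: x=[6.2946] v=[-0.6977]
Step 60: x=[6.2650] v=[-0.5913]
Step 61: x=[6.2408] v=[-0.4835]
Step 62: x=[6.2221] v=[-0.3746]
Step 63: x=[6.2089] v=[-0.2649]
Step 64: x=[6.2012] v=[-0.1545]
Step 65: x=[6.1990] v=[-0.0438]
Step 66: x=[6.2024] v=[0.0670]
First v>=0 after going negative at step 66, time=3.3000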